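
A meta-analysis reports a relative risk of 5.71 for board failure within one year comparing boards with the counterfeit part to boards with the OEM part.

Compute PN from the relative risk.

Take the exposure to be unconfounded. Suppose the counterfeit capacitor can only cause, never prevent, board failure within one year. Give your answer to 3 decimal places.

Under exogeneity and monotonicity, PN = (RR − 1) / RR = 1 − 1/RR.
PN = (5.71 − 1) / 5.71 = 4.71 / 5.71 ≈ 0.8249

PN ≈ 0.825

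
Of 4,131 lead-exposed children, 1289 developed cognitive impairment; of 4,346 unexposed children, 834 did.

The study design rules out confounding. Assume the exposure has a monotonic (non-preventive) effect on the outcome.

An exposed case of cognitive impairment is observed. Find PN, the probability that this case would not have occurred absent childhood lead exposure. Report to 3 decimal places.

p₁ = P(outcome | exposed) = 1289/4131 = 0.31203
p₀ = P(outcome | unexposed) = 834/4346 = 0.1919
Under exogeneity and monotonicity, PN = (p₁ − p₀) / p₁.
PN = (0.31203 − 0.1919) / 0.31203 = 0.12013 / 0.31203 ≈ 0.3850

PN ≈ 0.385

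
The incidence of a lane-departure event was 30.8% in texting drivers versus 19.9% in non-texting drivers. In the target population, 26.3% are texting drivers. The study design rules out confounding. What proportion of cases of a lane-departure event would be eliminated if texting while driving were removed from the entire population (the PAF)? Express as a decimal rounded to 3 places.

p₁ = 0.308, p₀ = 0.199.
Overall risk P(Y=1) = π·p₁ + (1−π)·p₀ = 0.263×0.308 + 0.737×0.199 = 0.22767.
Under exogeneity, PAF = [P(Y=1) − p₀] / P(Y=1).
PAF = (0.22767 − 0.199) / 0.22767 ≈ 0.1259

PAF ≈ 0.126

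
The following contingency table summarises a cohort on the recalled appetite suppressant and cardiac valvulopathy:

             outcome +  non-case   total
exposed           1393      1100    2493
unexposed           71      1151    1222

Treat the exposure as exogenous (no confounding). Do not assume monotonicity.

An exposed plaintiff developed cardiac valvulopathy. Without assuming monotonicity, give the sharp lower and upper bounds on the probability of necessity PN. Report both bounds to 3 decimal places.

p₁ = P(outcome | exposed) = 1393/2493 = 0.55876
p₀ = P(outcome | unexposed) = 71/1222 = 0.058101
Under exogeneity alone the bounds on PN are max{0,(p₁−p₀)/p₁} ≤ PN ≤ min{1,(1−p₀)/p₁}.
  lower = (p₁ − p₀)/p₁ = 0.50066 / 0.55876 ≈ 0.8960
  upper = min{1, (1 − p₀)/p₁} = 0.9419 / 0.55876 ≈ 1.6857 → capped at 1

0.896 ≤ PN ≤ 1.000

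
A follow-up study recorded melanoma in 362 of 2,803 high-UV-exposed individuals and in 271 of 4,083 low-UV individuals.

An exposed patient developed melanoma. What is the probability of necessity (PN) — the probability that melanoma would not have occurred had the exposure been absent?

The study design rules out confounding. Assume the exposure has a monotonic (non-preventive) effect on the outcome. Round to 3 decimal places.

p₁ = P(outcome | exposed) = 362/2803 = 0.12915
p₀ = P(outcome | unexposed) = 271/4083 = 0.066373
Under exogeneity and monotonicity, PN = (p₁ − p₀) / p₁.
PN = (0.12915 − 0.066373) / 0.12915 = 0.062775 / 0.12915 ≈ 0.4861

PN ≈ 0.486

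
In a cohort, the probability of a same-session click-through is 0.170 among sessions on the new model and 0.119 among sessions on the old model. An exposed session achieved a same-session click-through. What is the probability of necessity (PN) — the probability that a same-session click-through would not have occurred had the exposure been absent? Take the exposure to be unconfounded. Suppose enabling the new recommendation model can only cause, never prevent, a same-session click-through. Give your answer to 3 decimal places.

Let p₁ = 0.17, p₀ = 0.119.
Under exogeneity and monotonicity, PN = (p₁ − p₀) / p₁.
PN = (0.17 − 0.119) / 0.17 = 0.051 / 0.17 ≈ 0.3000

PN ≈ 0.300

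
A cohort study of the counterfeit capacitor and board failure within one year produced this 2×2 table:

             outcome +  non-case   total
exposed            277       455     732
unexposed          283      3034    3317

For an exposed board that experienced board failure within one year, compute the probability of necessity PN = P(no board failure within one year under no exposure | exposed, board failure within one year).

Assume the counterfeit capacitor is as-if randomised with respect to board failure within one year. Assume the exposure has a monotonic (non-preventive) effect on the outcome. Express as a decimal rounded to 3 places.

PN ≈ 0.775

p₁ = P(outcome | exposed) = 277/732 = 0.37842
p₀ = P(outcome | unexposed) = 283/3317 = 0.085318
Under exogeneity and monotonicity, PN = (p₁ − p₀) / p₁.
PN = (0.37842 − 0.085318) / 0.37842 = 0.2931 / 0.37842 ≈ 0.7745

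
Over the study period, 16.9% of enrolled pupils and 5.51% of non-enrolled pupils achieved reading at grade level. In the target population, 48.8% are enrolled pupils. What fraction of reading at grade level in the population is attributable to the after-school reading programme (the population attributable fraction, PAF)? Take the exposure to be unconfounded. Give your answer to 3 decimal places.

p₁ = 0.169, p₀ = 0.0551.
Overall risk P(Y=1) = π·p₁ + (1−π)·p₀ = 0.488×0.169 + 0.512×0.0551 = 0.11068.
Under exogeneity, PAF = [P(Y=1) − p₀] / P(Y=1).
PAF = (0.11068 − 0.0551) / 0.11068 ≈ 0.5022

PAF ≈ 0.502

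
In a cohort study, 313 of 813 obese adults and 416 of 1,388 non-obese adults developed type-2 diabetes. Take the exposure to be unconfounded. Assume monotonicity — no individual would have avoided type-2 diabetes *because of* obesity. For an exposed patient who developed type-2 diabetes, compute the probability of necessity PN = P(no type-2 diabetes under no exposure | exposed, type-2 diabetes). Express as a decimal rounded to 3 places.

p₁ = P(outcome | exposed) = 313/813 = 0.38499
p₀ = P(outcome | unexposed) = 416/1388 = 0.29971
Under exogeneity and monotonicity, PN = (p₁ − p₀) / p₁.
PN = (0.38499 − 0.29971) / 0.38499 = 0.085282 / 0.38499 ≈ 0.2215

PN ≈ 0.222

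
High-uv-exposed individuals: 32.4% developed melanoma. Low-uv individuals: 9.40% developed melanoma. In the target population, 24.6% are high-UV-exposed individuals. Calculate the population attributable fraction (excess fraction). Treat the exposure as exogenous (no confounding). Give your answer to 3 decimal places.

p₁ = 0.324, p₀ = 0.094.
Overall risk P(Y=1) = π·p₁ + (1−π)·p₀ = 0.246×0.324 + 0.754×0.094 = 0.15058.
Under exogeneity, PAF = [P(Y=1) − p₀] / P(Y=1).
PAF = (0.15058 − 0.094) / 0.15058 ≈ 0.3757

PAF ≈ 0.376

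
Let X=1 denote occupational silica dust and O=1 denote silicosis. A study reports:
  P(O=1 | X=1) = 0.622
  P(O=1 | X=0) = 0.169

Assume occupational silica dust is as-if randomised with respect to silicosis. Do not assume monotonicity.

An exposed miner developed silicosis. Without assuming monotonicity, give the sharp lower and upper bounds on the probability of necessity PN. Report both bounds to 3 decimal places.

Let p₁ = 0.622, p₀ = 0.169.
Under exogeneity alone the bounds on PN are max{0,(p₁−p₀)/p₁} ≤ PN ≤ min{1,(1−p₀)/p₁}.
  lower = (p₁ − p₀)/p₁ = 0.453 / 0.622 ≈ 0.7283
  upper = min{1, (1 − p₀)/p₁} = 0.831 / 0.622 ≈ 1.3360 → capped at 1

0.728 ≤ PN ≤ 1.000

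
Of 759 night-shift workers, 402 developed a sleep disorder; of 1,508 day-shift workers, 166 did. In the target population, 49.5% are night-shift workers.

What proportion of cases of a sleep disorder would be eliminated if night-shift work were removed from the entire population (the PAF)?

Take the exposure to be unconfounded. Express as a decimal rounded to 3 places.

p₁ = P(outcome | exposed) = 402/759 = 0.52964
p₀ = P(outcome | unexposed) = 166/1508 = 0.11008
Overall risk P(Y=1) = π·p₁ + (1−π)·p₀ = 0.495×0.52964 + 0.505×0.11008 = 0.31776.
Under exogeneity, PAF = [P(Y=1) − p₀] / P(Y=1).
PAF = (0.31776 − 0.11008) / 0.31776 ≈ 0.6536

PAF ≈ 0.654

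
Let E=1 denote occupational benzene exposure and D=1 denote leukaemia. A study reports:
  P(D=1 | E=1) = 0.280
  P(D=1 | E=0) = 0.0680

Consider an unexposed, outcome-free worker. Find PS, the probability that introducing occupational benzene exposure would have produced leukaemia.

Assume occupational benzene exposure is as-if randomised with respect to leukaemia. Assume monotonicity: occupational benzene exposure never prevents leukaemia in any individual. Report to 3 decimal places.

PS ≈ 0.227

Let p₁ = 0.28, p₀ = 0.068.
Under exogeneity and monotonicity, PS = (p₁ − p₀) / (1 − p₀).
PS = (0.28 − 0.068) / (1 − 0.068) = 0.212 / 0.932 ≈ 0.2275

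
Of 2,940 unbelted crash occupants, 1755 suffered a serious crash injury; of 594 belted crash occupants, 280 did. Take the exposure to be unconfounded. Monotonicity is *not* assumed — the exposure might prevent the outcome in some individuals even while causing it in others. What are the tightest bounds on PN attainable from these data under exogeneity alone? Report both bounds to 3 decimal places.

0.210 ≤ PN ≤ 0.886

p₁ = P(outcome | exposed) = 1755/2940 = 0.59694
p₀ = P(outcome | unexposed) = 280/594 = 0.47138
Under exogeneity alone the bounds on PN are max{0,(p₁−p₀)/p₁} ≤ PN ≤ min{1,(1−p₀)/p₁}.
  lower = (p₁ − p₀)/p₁ = 0.12556 / 0.59694 ≈ 0.2103
  upper = min{1, (1 − p₀)/p₁} = 0.52862 / 0.59694 ≈ 0.8856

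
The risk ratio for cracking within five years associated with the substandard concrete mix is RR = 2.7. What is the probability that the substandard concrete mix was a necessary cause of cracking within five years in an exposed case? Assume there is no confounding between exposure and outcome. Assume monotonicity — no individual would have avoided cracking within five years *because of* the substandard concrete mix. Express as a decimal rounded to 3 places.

PN ≈ 0.630

Under exogeneity and monotonicity, PN = (RR − 1) / RR = 1 − 1/RR.
PN = (2.7 − 1) / 2.7 = 1.7 / 2.7 ≈ 0.6296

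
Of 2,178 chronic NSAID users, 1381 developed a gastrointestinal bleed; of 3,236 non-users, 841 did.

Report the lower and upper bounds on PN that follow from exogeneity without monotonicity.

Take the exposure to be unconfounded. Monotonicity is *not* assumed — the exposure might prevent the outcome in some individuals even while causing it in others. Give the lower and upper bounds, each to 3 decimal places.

p₁ = P(outcome | exposed) = 1381/2178 = 0.63407
p₀ = P(outcome | unexposed) = 841/3236 = 0.25989
Under exogeneity alone the bounds on PN are max{0,(p₁−p₀)/p₁} ≤ PN ≤ min{1,(1−p₀)/p₁}.
  lower = (p₁ − p₀)/p₁ = 0.37418 / 0.63407 ≈ 0.5901
  upper = min{1, (1 − p₀)/p₁} = 0.74011 / 0.63407 ≈ 1.1672 → capped at 1

0.590 ≤ PN ≤ 1.000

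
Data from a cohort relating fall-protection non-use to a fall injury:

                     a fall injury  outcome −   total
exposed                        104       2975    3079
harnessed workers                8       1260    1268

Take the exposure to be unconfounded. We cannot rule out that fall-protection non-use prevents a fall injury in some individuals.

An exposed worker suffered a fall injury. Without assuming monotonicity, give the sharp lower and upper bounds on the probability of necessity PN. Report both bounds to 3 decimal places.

p₁ = P(outcome | exposed) = 104/3079 = 0.033777
p₀ = P(outcome | unexposed) = 8/1268 = 0.0063091
Under exogeneity alone the bounds on PN are max{0,(p₁−p₀)/p₁} ≤ PN ≤ min{1,(1−p₀)/p₁}.
  lower = (p₁ − p₀)/p₁ = 0.027468 / 0.033777 ≈ 0.8132
  upper = min{1, (1 − p₀)/p₁} = 0.99369 / 0.033777 ≈ 29.4190 → capped at 1

0.813 ≤ PN ≤ 1.000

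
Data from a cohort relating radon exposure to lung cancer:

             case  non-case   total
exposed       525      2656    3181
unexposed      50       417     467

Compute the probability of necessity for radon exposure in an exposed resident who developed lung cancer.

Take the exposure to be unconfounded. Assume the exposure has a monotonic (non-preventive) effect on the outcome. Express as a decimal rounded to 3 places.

PN ≈ 0.351

p₁ = P(outcome | exposed) = 525/3181 = 0.16504
p₀ = P(outcome | unexposed) = 50/467 = 0.10707
Under exogeneity and monotonicity, PN = (p₁ − p₀) / p₁.
PN = (0.16504 − 0.10707) / 0.16504 = 0.057976 / 0.16504 ≈ 0.3513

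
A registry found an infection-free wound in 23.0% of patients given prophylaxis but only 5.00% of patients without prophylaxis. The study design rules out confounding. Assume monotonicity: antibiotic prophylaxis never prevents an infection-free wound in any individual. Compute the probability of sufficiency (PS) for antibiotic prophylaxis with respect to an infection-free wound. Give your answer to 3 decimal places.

PS ≈ 0.189

p₁ = 0.23, p₀ = 0.05.
Under exogeneity and monotonicity, PS = (p₁ − p₀) / (1 − p₀).
PS = (0.23 − 0.05) / (1 − 0.05) = 0.18 / 0.95 ≈ 0.1895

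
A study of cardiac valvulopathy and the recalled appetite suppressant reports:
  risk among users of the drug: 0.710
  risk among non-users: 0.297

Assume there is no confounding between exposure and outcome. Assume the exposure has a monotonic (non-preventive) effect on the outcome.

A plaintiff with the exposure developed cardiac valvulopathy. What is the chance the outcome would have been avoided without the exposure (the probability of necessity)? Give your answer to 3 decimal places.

PN ≈ 0.582

Let p₁ = 0.71, p₀ = 0.297.
Under exogeneity and monotonicity, PN = (p₁ − p₀) / p₁.
PN = (0.71 − 0.297) / 0.71 = 0.413 / 0.71 ≈ 0.5817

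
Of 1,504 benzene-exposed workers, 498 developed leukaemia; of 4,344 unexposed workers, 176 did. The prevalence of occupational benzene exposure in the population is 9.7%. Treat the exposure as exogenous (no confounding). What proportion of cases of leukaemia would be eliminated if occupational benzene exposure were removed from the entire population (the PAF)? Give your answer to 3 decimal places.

p₁ = P(outcome | exposed) = 498/1504 = 0.33112
p₀ = P(outcome | unexposed) = 176/4344 = 0.040516
Overall risk P(Y=1) = π·p₁ + (1−π)·p₀ = 0.097×0.33112 + 0.903×0.040516 = 0.068704.
Under exogeneity, PAF = [P(Y=1) − p₀] / P(Y=1).
PAF = (0.068704 − 0.040516) / 0.068704 ≈ 0.4103

PAF ≈ 0.410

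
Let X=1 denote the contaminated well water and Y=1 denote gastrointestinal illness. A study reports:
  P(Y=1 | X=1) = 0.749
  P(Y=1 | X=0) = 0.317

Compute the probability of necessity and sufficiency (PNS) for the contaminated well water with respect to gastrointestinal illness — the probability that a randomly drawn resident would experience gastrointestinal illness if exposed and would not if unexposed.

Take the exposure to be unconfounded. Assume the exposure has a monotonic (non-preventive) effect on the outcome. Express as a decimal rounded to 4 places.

PNS ≈ 0.4320

Let p₁ = 0.749, p₀ = 0.317.
Under exogeneity and monotonicity, PNS = p₁ − p₀.
PNS = 0.749 − 0.317 = 0.432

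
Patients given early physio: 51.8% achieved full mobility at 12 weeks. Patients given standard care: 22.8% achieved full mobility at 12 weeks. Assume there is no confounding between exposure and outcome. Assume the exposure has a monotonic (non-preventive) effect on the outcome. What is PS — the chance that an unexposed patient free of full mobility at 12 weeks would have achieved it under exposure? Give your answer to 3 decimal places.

p₁ = 0.518, p₀ = 0.228.
Under exogeneity and monotonicity, PS = (p₁ − p₀) / (1 − p₀).
PS = (0.518 − 0.228) / (1 − 0.228) = 0.29 / 0.772 ≈ 0.3756

PS ≈ 0.376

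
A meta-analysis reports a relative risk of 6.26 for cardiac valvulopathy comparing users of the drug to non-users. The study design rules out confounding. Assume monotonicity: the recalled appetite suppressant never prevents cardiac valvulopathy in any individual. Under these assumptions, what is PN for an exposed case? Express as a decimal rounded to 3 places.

PN ≈ 0.840

Under exogeneity and monotonicity, PN = (RR − 1) / RR = 1 − 1/RR.
PN = (6.26 − 1) / 6.26 = 5.26 / 6.26 ≈ 0.8403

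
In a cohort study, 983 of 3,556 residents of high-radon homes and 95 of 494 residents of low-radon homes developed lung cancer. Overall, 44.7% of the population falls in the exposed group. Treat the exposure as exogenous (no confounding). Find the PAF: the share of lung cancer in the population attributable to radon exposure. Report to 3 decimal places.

PAF ≈ 0.164

p₁ = P(outcome | exposed) = 983/3556 = 0.27643
p₀ = P(outcome | unexposed) = 95/494 = 0.19231
Overall risk P(Y=1) = π·p₁ + (1−π)·p₀ = 0.447×0.27643 + 0.553×0.19231 = 0.22991.
Under exogeneity, PAF = [P(Y=1) − p₀] / P(Y=1).
PAF = (0.22991 − 0.19231) / 0.22991 ≈ 0.1636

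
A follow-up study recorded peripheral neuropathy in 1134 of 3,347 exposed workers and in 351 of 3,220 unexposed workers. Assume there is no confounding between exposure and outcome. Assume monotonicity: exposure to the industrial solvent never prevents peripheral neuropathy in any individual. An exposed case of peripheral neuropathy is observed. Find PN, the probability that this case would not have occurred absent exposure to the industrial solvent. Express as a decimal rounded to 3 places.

PN ≈ 0.678

p₁ = P(outcome | exposed) = 1134/3347 = 0.33881
p₀ = P(outcome | unexposed) = 351/3220 = 0.10901
Under exogeneity and monotonicity, PN = (p₁ − p₀) / p₁.
PN = (0.33881 − 0.10901) / 0.33881 = 0.2298 / 0.33881 ≈ 0.6783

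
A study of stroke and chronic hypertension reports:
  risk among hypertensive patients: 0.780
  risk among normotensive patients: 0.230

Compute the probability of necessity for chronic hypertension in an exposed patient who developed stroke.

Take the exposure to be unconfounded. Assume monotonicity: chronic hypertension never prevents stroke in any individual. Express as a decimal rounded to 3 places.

Let p₁ = 0.78, p₀ = 0.23.
Under exogeneity and monotonicity, PN = (p₁ − p₀) / p₁.
PN = (0.78 − 0.23) / 0.78 = 0.55 / 0.78 ≈ 0.7051

PN ≈ 0.705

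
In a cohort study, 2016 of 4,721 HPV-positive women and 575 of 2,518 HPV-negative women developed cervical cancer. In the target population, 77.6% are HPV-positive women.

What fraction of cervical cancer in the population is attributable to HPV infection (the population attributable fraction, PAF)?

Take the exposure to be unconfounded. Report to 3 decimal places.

p₁ = P(outcome | exposed) = 2016/4721 = 0.42703
p₀ = P(outcome | unexposed) = 575/2518 = 0.22836
Overall risk P(Y=1) = π·p₁ + (1−π)·p₀ = 0.776×0.42703 + 0.224×0.22836 = 0.38253.
Under exogeneity, PAF = [P(Y=1) − p₀] / P(Y=1).
PAF = (0.38253 − 0.22836) / 0.38253 ≈ 0.4030

PAF ≈ 0.403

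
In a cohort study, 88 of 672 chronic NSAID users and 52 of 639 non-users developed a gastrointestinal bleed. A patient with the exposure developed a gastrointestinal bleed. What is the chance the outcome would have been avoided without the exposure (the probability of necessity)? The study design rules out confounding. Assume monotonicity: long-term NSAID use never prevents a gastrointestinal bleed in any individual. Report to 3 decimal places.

p₁ = P(outcome | exposed) = 88/672 = 0.13095
p₀ = P(outcome | unexposed) = 52/639 = 0.081377
Under exogeneity and monotonicity, PN = (p₁ − p₀) / p₁.
PN = (0.13095 − 0.081377) / 0.13095 = 0.049575 / 0.13095 ≈ 0.3786

PN ≈ 0.379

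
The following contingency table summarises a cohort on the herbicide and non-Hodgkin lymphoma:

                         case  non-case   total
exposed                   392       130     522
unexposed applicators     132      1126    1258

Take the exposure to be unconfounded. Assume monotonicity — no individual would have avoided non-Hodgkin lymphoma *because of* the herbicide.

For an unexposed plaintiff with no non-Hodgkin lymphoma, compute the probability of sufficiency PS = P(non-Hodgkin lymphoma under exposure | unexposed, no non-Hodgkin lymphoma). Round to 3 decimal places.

PS ≈ 0.722

p₁ = P(outcome | exposed) = 392/522 = 0.75096
p₀ = P(outcome | unexposed) = 132/1258 = 0.10493
Under exogeneity and monotonicity, PS = (p₁ − p₀)/(1 − p₀).
PS = (0.75096 − 0.10493) / 0.89507 ≈ 0.7218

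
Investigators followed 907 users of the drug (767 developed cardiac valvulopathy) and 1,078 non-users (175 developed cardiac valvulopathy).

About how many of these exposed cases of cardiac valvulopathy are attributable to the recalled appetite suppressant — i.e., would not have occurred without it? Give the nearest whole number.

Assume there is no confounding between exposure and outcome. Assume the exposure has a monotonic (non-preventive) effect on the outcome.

p₁ = P(outcome | exposed) = 767/907 = 0.84564
p₀ = P(outcome | unexposed) = 175/1078 = 0.16234
PN = (p₁ − p₀)/p₁ = (0.84564 − 0.16234) / 0.84564 ≈ 0.80803.
Attributable cases ≈ PN × (exposed cases) = 0.80803 × 767 ≈ 619.76.

about 620 cases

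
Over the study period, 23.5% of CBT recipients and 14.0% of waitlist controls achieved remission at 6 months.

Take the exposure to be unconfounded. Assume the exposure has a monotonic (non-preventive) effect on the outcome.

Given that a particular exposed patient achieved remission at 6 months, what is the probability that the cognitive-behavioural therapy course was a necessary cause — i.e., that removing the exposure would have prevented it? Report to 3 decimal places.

p₁ = 0.235, p₀ = 0.14.
Under exogeneity and monotonicity, PN = (p₁ − p₀) / p₁.
PN = (0.235 − 0.14) / 0.235 = 0.095 / 0.235 ≈ 0.4043

PN ≈ 0.404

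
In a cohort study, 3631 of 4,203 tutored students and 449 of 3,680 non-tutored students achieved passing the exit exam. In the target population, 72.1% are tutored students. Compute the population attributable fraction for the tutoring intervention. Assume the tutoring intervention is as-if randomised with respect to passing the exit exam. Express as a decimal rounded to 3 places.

PAF ≈ 0.814

p₁ = P(outcome | exposed) = 3631/4203 = 0.86391
p₀ = P(outcome | unexposed) = 449/3680 = 0.12201
Overall risk P(Y=1) = π·p₁ + (1−π)·p₀ = 0.721×0.86391 + 0.279×0.12201 = 0.65692.
Under exogeneity, PAF = [P(Y=1) − p₀] / P(Y=1).
PAF = (0.65692 − 0.12201) / 0.65692 ≈ 0.8143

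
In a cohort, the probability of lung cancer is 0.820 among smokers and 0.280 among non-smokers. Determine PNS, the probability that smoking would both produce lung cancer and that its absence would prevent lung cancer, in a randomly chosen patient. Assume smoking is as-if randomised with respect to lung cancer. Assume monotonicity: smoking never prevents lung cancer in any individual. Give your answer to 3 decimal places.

PNS ≈ 0.540

Let p₁ = 0.82, p₀ = 0.28.
Under exogeneity and monotonicity, PNS = p₁ − p₀.
PNS = 0.82 − 0.28 = 0.54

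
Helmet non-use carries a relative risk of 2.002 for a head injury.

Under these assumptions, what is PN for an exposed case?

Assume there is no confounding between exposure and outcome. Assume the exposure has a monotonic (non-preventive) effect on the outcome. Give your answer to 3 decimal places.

PN ≈ 0.500

Under exogeneity and monotonicity, PN = (RR − 1) / RR = 1 − 1/RR.
PN = (2.002 − 1) / 2.002 = 1.002 / 2.002 ≈ 0.5005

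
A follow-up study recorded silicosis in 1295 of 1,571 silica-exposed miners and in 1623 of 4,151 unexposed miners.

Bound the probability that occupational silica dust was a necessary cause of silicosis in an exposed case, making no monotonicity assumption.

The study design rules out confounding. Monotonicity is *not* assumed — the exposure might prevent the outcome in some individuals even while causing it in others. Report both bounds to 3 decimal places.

p₁ = P(outcome | exposed) = 1295/1571 = 0.82432
p₀ = P(outcome | unexposed) = 1623/4151 = 0.39099
Under exogeneity alone the bounds on PN are max{0,(p₁−p₀)/p₁} ≤ PN ≤ min{1,(1−p₀)/p₁}.
  lower = (p₁ − p₀)/p₁ = 0.43333 / 0.82432 ≈ 0.5257
  upper = min{1, (1 − p₀)/p₁} = 0.60901 / 0.82432 ≈ 0.7388

0.526 ≤ PN ≤ 0.739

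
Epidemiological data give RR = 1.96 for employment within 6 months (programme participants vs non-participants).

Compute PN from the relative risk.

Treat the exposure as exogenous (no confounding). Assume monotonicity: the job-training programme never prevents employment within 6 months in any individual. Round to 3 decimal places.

Under exogeneity and monotonicity, PN = (RR − 1) / RR = 1 − 1/RR.
PN = (1.96 − 1) / 1.96 = 0.96 / 1.96 ≈ 0.4898

PN ≈ 0.490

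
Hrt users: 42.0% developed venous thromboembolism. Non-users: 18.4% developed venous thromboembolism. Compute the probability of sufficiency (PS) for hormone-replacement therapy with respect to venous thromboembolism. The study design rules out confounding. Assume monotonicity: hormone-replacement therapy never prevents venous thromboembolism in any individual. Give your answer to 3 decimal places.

p₁ = 0.42, p₀ = 0.184.
Under exogeneity and monotonicity, PS = (p₁ − p₀) / (1 − p₀).
PS = (0.42 − 0.184) / (1 − 0.184) = 0.236 / 0.816 ≈ 0.2892

PS ≈ 0.289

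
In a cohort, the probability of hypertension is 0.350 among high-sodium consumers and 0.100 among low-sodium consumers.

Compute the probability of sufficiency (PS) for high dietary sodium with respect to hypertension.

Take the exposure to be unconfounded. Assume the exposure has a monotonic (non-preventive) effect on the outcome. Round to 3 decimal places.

Let p₁ = 0.35, p₀ = 0.1.
Under exogeneity and monotonicity, PS = (p₁ − p₀) / (1 − p₀).
PS = (0.35 − 0.1) / (1 − 0.1) = 0.25 / 0.9 ≈ 0.2778

PS ≈ 0.278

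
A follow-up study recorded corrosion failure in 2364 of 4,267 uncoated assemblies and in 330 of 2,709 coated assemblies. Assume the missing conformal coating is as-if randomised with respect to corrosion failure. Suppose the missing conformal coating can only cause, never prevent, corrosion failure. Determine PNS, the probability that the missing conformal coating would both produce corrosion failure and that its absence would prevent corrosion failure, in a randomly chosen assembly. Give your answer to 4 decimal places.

p₁ = P(outcome | exposed) = 2364/4267 = 0.55402
p₀ = P(outcome | unexposed) = 330/2709 = 0.12182
Under exogeneity and monotonicity, PNS = p₁ − p₀.
PNS = 0.55402 − 0.12182 = 0.4322

PNS ≈ 0.4322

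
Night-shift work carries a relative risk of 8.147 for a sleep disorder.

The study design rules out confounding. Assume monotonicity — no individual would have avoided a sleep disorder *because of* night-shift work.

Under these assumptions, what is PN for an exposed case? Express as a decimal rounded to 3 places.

Under exogeneity and monotonicity, PN = (RR − 1) / RR = 1 − 1/RR.
PN = (8.147 − 1) / 8.147 = 7.147 / 8.147 ≈ 0.8773

PN ≈ 0.877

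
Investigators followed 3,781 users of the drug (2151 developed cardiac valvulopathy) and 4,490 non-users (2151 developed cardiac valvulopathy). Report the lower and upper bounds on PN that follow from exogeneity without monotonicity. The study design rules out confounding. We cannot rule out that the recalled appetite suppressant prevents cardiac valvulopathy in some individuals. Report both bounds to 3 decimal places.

0.158 ≤ PN ≤ 0.916

p₁ = P(outcome | exposed) = 2151/3781 = 0.5689
p₀ = P(outcome | unexposed) = 2151/4490 = 0.47906
Under exogeneity alone the bounds on PN are max{0,(p₁−p₀)/p₁} ≤ PN ≤ min{1,(1−p₀)/p₁}.
  lower = (p₁ − p₀)/p₁ = 0.089833 / 0.5689 ≈ 0.1579
  upper = min{1, (1 − p₀)/p₁} = 0.52094 / 0.5689 ≈ 0.9157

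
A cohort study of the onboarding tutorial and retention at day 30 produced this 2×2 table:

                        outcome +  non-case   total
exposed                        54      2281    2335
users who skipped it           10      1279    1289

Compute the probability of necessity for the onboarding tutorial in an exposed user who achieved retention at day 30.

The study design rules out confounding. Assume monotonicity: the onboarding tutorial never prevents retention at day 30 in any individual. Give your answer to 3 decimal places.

PN ≈ 0.665

p₁ = P(outcome | exposed) = 54/2335 = 0.023126
p₀ = P(outcome | unexposed) = 10/1289 = 0.007758
Under exogeneity and monotonicity, PN = (p₁ − p₀)/p₁.
PN = (0.023126 − 0.007758) / 0.023126 ≈ 0.6645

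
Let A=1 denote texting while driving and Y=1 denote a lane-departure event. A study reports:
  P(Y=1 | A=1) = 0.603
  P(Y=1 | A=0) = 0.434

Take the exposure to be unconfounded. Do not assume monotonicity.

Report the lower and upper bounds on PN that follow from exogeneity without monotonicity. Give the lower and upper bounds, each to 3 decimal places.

Let p₁ = 0.603, p₀ = 0.434.
Under exogeneity alone the bounds on PN are max{0,(p₁−p₀)/p₁} ≤ PN ≤ min{1,(1−p₀)/p₁}.
  lower = (p₁ − p₀)/p₁ = 0.169 / 0.603 ≈ 0.2803
  upper = min{1, (1 − p₀)/p₁} = 0.566 / 0.603 ≈ 0.9386

0.280 ≤ PN ≤ 0.939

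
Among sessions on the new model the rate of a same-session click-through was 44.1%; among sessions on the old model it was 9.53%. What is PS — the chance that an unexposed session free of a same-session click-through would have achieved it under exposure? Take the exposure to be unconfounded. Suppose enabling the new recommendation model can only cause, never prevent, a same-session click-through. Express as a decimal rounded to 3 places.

PS ≈ 0.382

p₁ = 0.441, p₀ = 0.0953.
Under exogeneity and monotonicity, PS = (p₁ − p₀) / (1 − p₀).
PS = (0.441 − 0.0953) / (1 − 0.0953) = 0.3457 / 0.9047 ≈ 0.3821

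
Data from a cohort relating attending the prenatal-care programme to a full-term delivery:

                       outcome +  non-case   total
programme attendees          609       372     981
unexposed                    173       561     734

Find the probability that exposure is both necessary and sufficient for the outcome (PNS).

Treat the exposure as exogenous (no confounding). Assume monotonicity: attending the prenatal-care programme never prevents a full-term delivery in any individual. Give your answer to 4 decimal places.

PNS ≈ 0.3851

p₁ = P(outcome | exposed) = 609/981 = 0.6208
p₀ = P(outcome | unexposed) = 173/734 = 0.23569
Under exogeneity and monotonicity, PNS = p₁ − p₀.
PNS = 0.6208 − 0.23569 = 0.3851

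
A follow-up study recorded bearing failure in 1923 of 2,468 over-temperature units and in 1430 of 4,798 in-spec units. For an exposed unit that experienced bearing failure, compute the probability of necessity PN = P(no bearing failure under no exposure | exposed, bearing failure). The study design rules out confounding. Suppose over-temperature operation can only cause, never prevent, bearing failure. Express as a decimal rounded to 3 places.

p₁ = P(outcome | exposed) = 1923/2468 = 0.77917
p₀ = P(outcome | unexposed) = 1430/4798 = 0.29804
Under exogeneity and monotonicity, PN = (p₁ − p₀) / p₁.
PN = (0.77917 − 0.29804) / 0.77917 = 0.48113 / 0.77917 ≈ 0.6175

PN ≈ 0.617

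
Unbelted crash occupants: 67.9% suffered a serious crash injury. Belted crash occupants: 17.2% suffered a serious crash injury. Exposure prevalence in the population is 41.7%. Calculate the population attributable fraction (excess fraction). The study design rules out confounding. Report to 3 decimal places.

p₁ = 0.679, p₀ = 0.172.
Overall risk P(Y=1) = π·p₁ + (1−π)·p₀ = 0.417×0.679 + 0.583×0.172 = 0.38342.
Under exogeneity, PAF = [P(Y=1) − p₀] / P(Y=1).
PAF = (0.38342 − 0.172) / 0.38342 ≈ 0.5514

PAF ≈ 0.551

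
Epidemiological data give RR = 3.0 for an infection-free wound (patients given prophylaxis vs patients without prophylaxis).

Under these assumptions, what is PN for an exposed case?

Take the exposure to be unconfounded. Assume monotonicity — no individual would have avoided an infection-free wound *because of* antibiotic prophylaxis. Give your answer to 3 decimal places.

Under exogeneity and monotonicity, PN = (RR − 1) / RR = 1 − 1/RR.
PN = (3.0 − 1) / 3.0 = 2 / 3.0 ≈ 0.6667

PN ≈ 0.667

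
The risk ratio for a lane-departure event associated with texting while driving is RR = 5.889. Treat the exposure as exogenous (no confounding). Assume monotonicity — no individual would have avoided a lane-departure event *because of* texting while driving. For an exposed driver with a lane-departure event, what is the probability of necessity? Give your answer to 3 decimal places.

PN ≈ 0.830

Under exogeneity and monotonicity, PN = (RR − 1) / RR = 1 − 1/RR.
PN = (5.889 − 1) / 5.889 = 4.889 / 5.889 ≈ 0.8302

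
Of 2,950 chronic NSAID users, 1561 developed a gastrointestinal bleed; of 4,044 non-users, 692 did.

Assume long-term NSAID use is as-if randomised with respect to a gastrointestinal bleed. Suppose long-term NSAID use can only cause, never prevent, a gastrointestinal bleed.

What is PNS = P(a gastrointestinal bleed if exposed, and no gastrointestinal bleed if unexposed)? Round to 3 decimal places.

PNS ≈ 0.358

p₁ = P(outcome | exposed) = 1561/2950 = 0.52915
p₀ = P(outcome | unexposed) = 692/4044 = 0.17112
Under exogeneity and monotonicity, PNS = p₁ − p₀.
PNS = 0.52915 − 0.17112 = 0.35803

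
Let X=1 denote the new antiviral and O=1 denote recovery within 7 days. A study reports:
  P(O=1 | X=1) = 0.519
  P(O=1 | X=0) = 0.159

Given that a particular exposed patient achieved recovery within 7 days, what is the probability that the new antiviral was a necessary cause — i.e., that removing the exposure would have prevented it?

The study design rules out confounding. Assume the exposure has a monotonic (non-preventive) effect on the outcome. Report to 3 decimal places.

Let p₁ = 0.519, p₀ = 0.159.
Under exogeneity and monotonicity, PN = (p₁ − p₀) / p₁.
PN = (0.519 − 0.159) / 0.519 = 0.36 / 0.519 ≈ 0.6936

PN ≈ 0.694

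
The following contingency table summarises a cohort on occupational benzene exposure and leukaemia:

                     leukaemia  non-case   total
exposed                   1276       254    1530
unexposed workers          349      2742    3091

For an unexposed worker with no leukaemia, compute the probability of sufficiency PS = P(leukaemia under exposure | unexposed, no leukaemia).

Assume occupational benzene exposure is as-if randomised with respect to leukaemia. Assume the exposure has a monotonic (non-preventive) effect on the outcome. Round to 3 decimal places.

p₁ = P(outcome | exposed) = 1276/1530 = 0.83399
p₀ = P(outcome | unexposed) = 349/3091 = 0.11291
Under exogeneity and monotonicity, PS = (p₁ − p₀) / (1 − p₀).
PS = (0.83399 − 0.11291) / (1 − 0.11291) = 0.72108 / 0.88709 ≈ 0.8129

PS ≈ 0.813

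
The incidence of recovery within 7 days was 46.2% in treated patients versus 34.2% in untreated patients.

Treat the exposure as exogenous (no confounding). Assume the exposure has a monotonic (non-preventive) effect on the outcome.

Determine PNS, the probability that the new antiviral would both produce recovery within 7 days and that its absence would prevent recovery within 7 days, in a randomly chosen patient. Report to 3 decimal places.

PNS ≈ 0.120

p₁ = 0.462, p₀ = 0.342.
Under exogeneity and monotonicity, PNS = p₁ − p₀.
PNS = 0.462 − 0.342 = 0.12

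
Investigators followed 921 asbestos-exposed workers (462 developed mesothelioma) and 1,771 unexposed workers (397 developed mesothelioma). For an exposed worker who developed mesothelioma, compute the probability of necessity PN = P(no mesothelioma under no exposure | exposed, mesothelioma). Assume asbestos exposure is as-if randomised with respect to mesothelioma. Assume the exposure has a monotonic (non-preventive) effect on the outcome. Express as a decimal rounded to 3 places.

PN ≈ 0.553

p₁ = P(outcome | exposed) = 462/921 = 0.50163
p₀ = P(outcome | unexposed) = 397/1771 = 0.22417
Under exogeneity and monotonicity, PN = (p₁ − p₀) / p₁.
PN = (0.50163 − 0.22417) / 0.50163 = 0.27746 / 0.50163 ≈ 0.5531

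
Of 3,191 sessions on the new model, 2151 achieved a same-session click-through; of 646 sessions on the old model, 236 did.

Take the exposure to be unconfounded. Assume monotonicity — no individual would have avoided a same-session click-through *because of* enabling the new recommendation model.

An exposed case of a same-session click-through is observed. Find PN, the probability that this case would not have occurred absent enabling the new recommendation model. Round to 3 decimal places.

PN ≈ 0.458

p₁ = P(outcome | exposed) = 2151/3191 = 0.67408
p₀ = P(outcome | unexposed) = 236/646 = 0.36533
Under exogeneity and monotonicity, PN = (p₁ − p₀) / p₁.
PN = (0.67408 − 0.36533) / 0.67408 = 0.30876 / 0.67408 ≈ 0.4580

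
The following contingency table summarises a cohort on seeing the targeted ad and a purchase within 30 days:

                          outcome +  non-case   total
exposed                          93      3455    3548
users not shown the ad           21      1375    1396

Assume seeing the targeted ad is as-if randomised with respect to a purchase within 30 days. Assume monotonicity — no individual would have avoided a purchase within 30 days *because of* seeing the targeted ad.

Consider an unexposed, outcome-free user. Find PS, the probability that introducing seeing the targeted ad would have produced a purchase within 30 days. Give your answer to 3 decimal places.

PS ≈ 0.011

p₁ = P(outcome | exposed) = 93/3548 = 0.026212
p₀ = P(outcome | unexposed) = 21/1396 = 0.015043
Under exogeneity and monotonicity, PS = (p₁ − p₀) / (1 − p₀).
PS = (0.026212 − 0.015043) / (1 − 0.015043) = 0.011169 / 0.98496 ≈ 0.0113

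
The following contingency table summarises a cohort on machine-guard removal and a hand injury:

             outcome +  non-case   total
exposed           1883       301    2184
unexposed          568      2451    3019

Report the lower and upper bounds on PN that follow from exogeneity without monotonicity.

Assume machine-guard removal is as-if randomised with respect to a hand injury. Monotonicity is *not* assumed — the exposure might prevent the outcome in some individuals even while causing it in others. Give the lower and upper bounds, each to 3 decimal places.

p₁ = P(outcome | exposed) = 1883/2184 = 0.86218
p₀ = P(outcome | unexposed) = 568/3019 = 0.18814
Under exogeneity alone the bounds on PN are max{0,(p₁−p₀)/p₁} ≤ PN ≤ min{1,(1−p₀)/p₁}.
  lower = (p₁ − p₀)/p₁ = 0.67404 / 0.86218 ≈ 0.7818
  upper = min{1, (1 − p₀)/p₁} = 0.81186 / 0.86218 ≈ 0.9416

0.782 ≤ PN ≤ 0.942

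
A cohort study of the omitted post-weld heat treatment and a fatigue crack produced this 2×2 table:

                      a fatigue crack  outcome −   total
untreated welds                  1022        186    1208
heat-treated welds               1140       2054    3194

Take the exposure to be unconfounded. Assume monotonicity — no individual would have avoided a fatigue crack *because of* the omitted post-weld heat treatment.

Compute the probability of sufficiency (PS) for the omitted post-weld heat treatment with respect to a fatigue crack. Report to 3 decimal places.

p₁ = P(outcome | exposed) = 1022/1208 = 0.84603
p₀ = P(outcome | unexposed) = 1140/3194 = 0.35692
Under exogeneity and monotonicity, PS = (p₁ − p₀) / (1 − p₀).
PS = (0.84603 − 0.35692) / (1 − 0.35692) = 0.48911 / 0.64308 ≈ 0.7606

PS ≈ 0.761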